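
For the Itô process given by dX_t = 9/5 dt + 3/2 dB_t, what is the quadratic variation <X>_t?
<X>_t = 9*t/4

For an Itô process dX_t = a(t) dt + b(t) dB_t, the quadratic variation is <X>_t = int_0^t b(s)^2 ds (the drift term does not contribute). Here b(s) = 3/2, so
  b(s)^2 = 9/4.
Integrating from 0 to t:
  <X>_t = int_0^t (9/4) ds = 9*t/4.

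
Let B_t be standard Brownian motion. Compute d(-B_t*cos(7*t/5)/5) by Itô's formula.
d(-B_t*cos(7*t/5)/5) = (7*B_t*sin(7*t/5)/25) dt + (-cos(7*t/5)/5) dB_t

Itô's formula for f(t, x): d f(t, B_t) = (f_t + (1/2) f_xx) dt + f_x dB_t. Compute partials of f(t, x) = -x*cos(7*t/5)/5:
  f_t(t,x)  = 7*x*sin(7*t/5)/25
  f_x(t,x)  = -cos(7*t/5)/5
  f_xx(t,x) = 0
Assemble drift = f_t + (1/2) f_xx = 7*x*sin(7*t/5)/25 and diffusion = f_x = -cos(7*t/5)/5. Substituting x = B_t:
  d(-B_t*cos(7*t/5)/5) = (7*B_t*sin(7*t/5)/25) dt + (-cos(7*t/5)/5) dB_t.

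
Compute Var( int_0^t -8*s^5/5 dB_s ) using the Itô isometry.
Var = 64*t^11/275

The Itô integral of a deterministic integrand f(s) has mean 0 because each increment f(s) * (B_{s+ds} - B_s) has mean 0. By the Itô isometry:
  Var( int_0^t f(s) dB_s ) = E[ (int_0^t f(s) dB_s)^2 ] = int_0^t f(s)^2 ds.
Here f(s) = -8*s^5/5, so f(s)^2 = 64*s^10/25. Integrate:
  int_0^t (64*s^10/25) ds = 64*t^11/275.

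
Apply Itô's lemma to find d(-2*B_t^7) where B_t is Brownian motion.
d(-2*B_t^7) = (-42*B_t^5) dt + (-14*B_t^6) dB_t

Itô's formula for f(B_t) gives d f(B_t) = f'(B_t) dB_t + (1/2) f''(B_t) dt. Compute derivatives of f(x) = -2*x^7:
  f'(x)  = -14*x^6
  f''(x) = -84*x^5
Substitute x = B_t and multiply the f'' term by 1/2:
  drift     = (1/2) * (-84*x^5) evaluated at B_t = -42*B_t^5
  diffusion = (-14*x^6) evaluated at B_t = -14*B_t^6
Therefore d(-2*B_t^7) = (-42*B_t^5) dt + (-14*B_t^6) dB_t.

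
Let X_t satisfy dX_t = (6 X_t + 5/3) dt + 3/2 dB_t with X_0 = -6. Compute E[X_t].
E[X_t] = -103*exp(6*t)/18 - 5/18

Taking expectations and using E[dB_t] = 0, the mean m(t) = E[X_t] satisfies the ODE m'(t) = a m(t) + b with m(0) = x_0. With a = 6, b = 5/3, x_0 = -6, the solution is
  m(t) = x_0 * exp(a t) + (b/a) * (exp(a t) - 1)
       = (-6) * exp(6 t) + ((5/3)/6) * (exp(6 t) - 1)
       = -103*exp(6*t)/18 - 5/18.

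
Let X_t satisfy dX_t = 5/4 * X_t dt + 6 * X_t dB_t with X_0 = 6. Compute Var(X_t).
Var(X_t) = 36*(exp(36*t) - 1)*exp(5*t/2)

For GBM dX = mu X dt + sigma X dB with X_0 = x_0, apply Itô to Y = log X: dY = (mu - sigma^2/2) dt + sigma dB, so Y_t = log(x_0) + (mu - sigma^2/2) t + sigma B_t and hence X_t = x_0 * exp((mu - sigma^2/2) t + sigma B_t).
With mu = 5/4, sigma = 6, x_0 = 6, this gives:
  X_t = 6 * exp((-67/4) * t + (6) * B_t).
Since sigma*B_t ~ Normal(0, sigma^2 t), E[exp(sigma*B_t)] = exp(sigma^2 t / 2); so E[X_t] = x_0 * exp((mu - sigma^2/2) t) * exp(sigma^2 t / 2) = x_0 * exp(mu t) = 6*exp(5*t/4).
Var(X_t) = E[X_t^2] - (E[X_t])^2 = x_0^2 * exp(2 mu t) * (exp(sigma^2 t) - 1) = 36*(exp(36*t) - 1)*exp(5*t/2).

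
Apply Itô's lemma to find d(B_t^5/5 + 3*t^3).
d(B_t^5/5 + 3*t^3) = (2*B_t^3 + 9*t^2) dt + (B_t^4) dB_t

Itô's formula for f(t, x): d f(t, B_t) = (f_t + (1/2) f_xx) dt + f_x dB_t. Compute partials of f(t, x) = 3*t^3 + x^5/5:
  f_t(t,x)  = 9*t^2
  f_x(t,x)  = x^4
  f_xx(t,x) = 4*x^3
Assemble drift = f_t + (1/2) f_xx = 9*t^2 + 2*x^3 and diffusion = f_x = x^4. Substituting x = B_t:
  d(B_t^5/5 + 3*t^3) = (2*B_t^3 + 9*t^2) dt + (B_t^4) dB_t.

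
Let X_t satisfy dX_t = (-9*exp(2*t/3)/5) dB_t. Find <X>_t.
<X>_t = 243*exp(4*t/3)/100 - 243/100

For an Itô process dX_t = a(t) dt + b(t) dB_t, the quadratic variation is <X>_t = int_0^t b(s)^2 ds (the drift term does not contribute). Here b(s) = -9*exp(2*s/3)/5, so
  b(s)^2 = 81*exp(4*s/3)/25.
Integrating from 0 to t:
  <X>_t = int_0^t (81*exp(4*s/3)/25) ds = 243*exp(4*t/3)/100 - 243/100.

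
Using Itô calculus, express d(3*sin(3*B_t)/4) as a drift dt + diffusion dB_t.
d(3*sin(3*B_t)/4) = (-27*sin(3*B_t)/8) dt + (9*cos(3*B_t)/4) dB_t

Itô's formula for f(B_t) gives d f(B_t) = f'(B_t) dB_t + (1/2) f''(B_t) dt. Compute derivatives of f(x) = 3*sin(3*x)/4:
  f'(x)  = 9*cos(3*x)/4
  f''(x) = -27*sin(3*x)/4
Substitute x = B_t and multiply the f'' term by 1/2:
  drift     = (1/2) * (-27*sin(3*x)/4) evaluated at B_t = -27*sin(3*B_t)/8
  diffusion = (9*cos(3*x)/4) evaluated at B_t = 9*cos(3*B_t)/4
Therefore d(3*sin(3*B_t)/4) = (-27*sin(3*B_t)/8) dt + (9*cos(3*B_t)/4) dB_t.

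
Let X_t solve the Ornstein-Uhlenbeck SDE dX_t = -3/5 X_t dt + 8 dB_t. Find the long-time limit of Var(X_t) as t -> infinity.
lim Var(X_t) = 160/3

The OU SDE dX = -theta X dt + sigma dB admits the integrating factor exp(theta t): d(exp(theta t) X_t) = sigma exp(theta t) dB_t. Integrating from 0 to t gives X_t = x_0 * exp(-theta t) + sigma * int_0^t exp(-theta (t-s)) dB_s for any initial x_0. The Itô integral has variance (by the Itô isometry) sigma^2 * int_0^t exp(-2 theta (t - s)) ds = sigma^2 * (1 - exp(-2 theta t)) / (2 theta), independent of x_0.
With theta = 3/5, sigma = 8:
  Var(X_t) = (8)^2 * (1 - exp(-2*3/5 t)) / (2 * 3/5) = 160/3 - 160*exp(-6*t/5)/3.
As t -> infinity, exp(-2*3/5 t) -> 0, so the stationary variance is sigma^2 / (2 theta) = 160/3.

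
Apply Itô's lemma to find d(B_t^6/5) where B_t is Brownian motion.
d(B_t^6/5) = (3*B_t^4) dt + (6*B_t^5/5) dB_t

Itô's formula for f(B_t) gives d f(B_t) = f'(B_t) dB_t + (1/2) f''(B_t) dt. Compute derivatives of f(x) = x^6/5:
  f'(x)  = 6*x^5/5
  f''(x) = 6*x^4
Substitute x = B_t and multiply the f'' term by 1/2:
  drift     = (1/2) * (6*x^4) evaluated at B_t = 3*B_t^4
  diffusion = (6*x^5/5) evaluated at B_t = 6*B_t^5/5
Therefore d(B_t^6/5) = (3*B_t^4) dt + (6*B_t^5/5) dB_t.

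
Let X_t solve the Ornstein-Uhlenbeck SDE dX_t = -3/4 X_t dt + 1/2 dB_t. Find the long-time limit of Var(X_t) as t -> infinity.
lim Var(X_t) = 1/6

The OU SDE dX = -theta X dt + sigma dB admits the integrating factor exp(theta t): d(exp(theta t) X_t) = sigma exp(theta t) dB_t. Integrating from 0 to t gives X_t = x_0 * exp(-theta t) + sigma * int_0^t exp(-theta (t-s)) dB_s for any initial x_0. The Itô integral has variance (by the Itô isometry) sigma^2 * int_0^t exp(-2 theta (t - s)) ds = sigma^2 * (1 - exp(-2 theta t)) / (2 theta), independent of x_0.
With theta = 3/4, sigma = 1/2:
  Var(X_t) = (1/2)^2 * (1 - exp(-2*3/4 t)) / (2 * 3/4) = 1/6 - exp(-3*t/2)/6.
As t -> infinity, exp(-2*3/4 t) -> 0, so the stationary variance is sigma^2 / (2 theta) = 1/6.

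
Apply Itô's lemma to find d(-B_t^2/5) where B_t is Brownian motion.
d(-B_t^2/5) = (-1/5) dt + (-2*B_t/5) dB_t

Itô's formula for f(B_t) gives d f(B_t) = f'(B_t) dB_t + (1/2) f''(B_t) dt. Compute derivatives of f(x) = -x^2/5:
  f'(x)  = -2*x/5
  f''(x) = -2/5
Substitute x = B_t and multiply the f'' term by 1/2:
  drift     = (1/2) * (-2/5) evaluated at B_t = -1/5
  diffusion = (-2*x/5) evaluated at B_t = -2*B_t/5
Therefore d(-B_t^2/5) = (-1/5) dt + (-2*B_t/5) dB_t.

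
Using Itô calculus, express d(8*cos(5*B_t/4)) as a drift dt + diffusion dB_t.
d(8*cos(5*B_t/4)) = (-25*cos(5*B_t/4)/4) dt + (-10*sin(5*B_t/4)) dB_t

Itô's formula for f(B_t) gives d f(B_t) = f'(B_t) dB_t + (1/2) f''(B_t) dt. Compute derivatives of f(x) = 8*cos(5*x/4):
  f'(x)  = -10*sin(5*x/4)
  f''(x) = -25*cos(5*x/4)/2
Substitute x = B_t and multiply the f'' term by 1/2:
  drift     = (1/2) * (-25*cos(5*x/4)/2) evaluated at B_t = -25*cos(5*B_t/4)/4
  diffusion = (-10*sin(5*x/4)) evaluated at B_t = -10*sin(5*B_t/4)
Therefore d(8*cos(5*B_t/4)) = (-25*cos(5*B_t/4)/4) dt + (-10*sin(5*B_t/4)) dB_t.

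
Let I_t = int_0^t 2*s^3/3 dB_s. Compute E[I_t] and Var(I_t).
E[I_t] = 0; Var(I_t) = 4*t^7/63

The Itô integral of a deterministic integrand f(s) has mean 0 because each increment f(s) * (B_{s+ds} - B_s) has mean 0. By the Itô isometry:
  Var( int_0^t f(s) dB_s ) = E[ (int_0^t f(s) dB_s)^2 ] = int_0^t f(s)^2 ds.
Here f(s) = 2*s^3/3, so f(s)^2 = 4*s^6/9. Integrate:
  int_0^t (4*s^6/9) ds = 4*t^7/63.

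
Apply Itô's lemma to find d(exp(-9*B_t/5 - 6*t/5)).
d(exp(-9*B_t/5 - 6*t/5)) = (21*exp(-9*B_t/5 - 6*t/5)/50) dt + (-9*exp(-9*B_t/5 - 6*t/5)/5) dB_t

Itô's formula for f(t, x): d f(t, B_t) = (f_t + (1/2) f_xx) dt + f_x dB_t. Compute partials of f(t, x) = exp(-6*t/5 - 9*x/5):
  f_t(t,x)  = -6*exp(-6*t/5 - 9*x/5)/5
  f_x(t,x)  = -9*exp(-6*t/5 - 9*x/5)/5
  f_xx(t,x) = 81*exp(-6*t/5 - 9*x/5)/25
Assemble drift = f_t + (1/2) f_xx = 21*exp(-6*t/5 - 9*x/5)/50 and diffusion = f_x = -9*exp(-6*t/5 - 9*x/5)/5. Substituting x = B_t:
  d(exp(-9*B_t/5 - 6*t/5)) = (21*exp(-9*B_t/5 - 6*t/5)/50) dt + (-9*exp(-9*B_t/5 - 6*t/5)/5) dB_t.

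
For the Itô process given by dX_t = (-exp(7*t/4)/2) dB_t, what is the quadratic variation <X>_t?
<X>_t = exp(7*t/2)/14 - 1/14

For an Itô process dX_t = a(t) dt + b(t) dB_t, the quadratic variation is <X>_t = int_0^t b(s)^2 ds (the drift term does not contribute). Here b(s) = -exp(7*s/4)/2, so
  b(s)^2 = exp(7*s/2)/4.
Integrating from 0 to t:
  <X>_t = int_0^t (exp(7*s/2)/4) ds = exp(7*t/2)/14 - 1/14.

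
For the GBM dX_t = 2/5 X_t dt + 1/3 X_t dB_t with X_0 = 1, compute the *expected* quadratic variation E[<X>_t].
E[<X>_t] = 5*exp(41*t/45)/41 - 5/41

<X>_t = int_0^t ((1/3) * X_s)^2 ds. Taking expectation inside the integral: E[<X>_t] = (1/3)^2 * int_0^t E[X_s^2] ds. For GBM, E[X_s^2] = x_0^2 * exp((2 mu + sigma^2) s). Integrating:
  E[<X>_t] = (1/3)^2 * 1^2 * (exp((2*(2/5) + (1/3)^2) t) - 1) / (2*(2/5) + (1/3)^2)
           = (1/3)^2 * 1^2 * (exp((41/45) t) - 1) / (41/45) = 5*exp(41*t/45)/41 - 5/41.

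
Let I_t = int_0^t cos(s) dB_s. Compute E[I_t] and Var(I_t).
E[I_t] = 0; Var(I_t) = t/2 + sin(2*t)/4

The Itô integral of a deterministic integrand f(s) has mean 0 because each increment f(s) * (B_{s+ds} - B_s) has mean 0. By the Itô isometry:
  Var( int_0^t f(s) dB_s ) = E[ (int_0^t f(s) dB_s)^2 ] = int_0^t f(s)^2 ds.
Here f(s) = cos(s), so f(s)^2 = cos(s)^2. Integrate:
  int_0^t (cos(s)^2) ds = t/2 + sin(2*t)/4.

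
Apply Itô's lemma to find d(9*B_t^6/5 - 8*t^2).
d(9*B_t^6/5 - 8*t^2) = (27*B_t^4 - 16*t) dt + (54*B_t^5/5) dB_t

Itô's formula for f(t, x): d f(t, B_t) = (f_t + (1/2) f_xx) dt + f_x dB_t. Compute partials of f(t, x) = -8*t^2 + 9*x^6/5:
  f_t(t,x)  = -16*t
  f_x(t,x)  = 54*x^5/5
  f_xx(t,x) = 54*x^4
Assemble drift = f_t + (1/2) f_xx = -16*t + 27*x^4 and diffusion = f_x = 54*x^5/5. Substituting x = B_t:
  d(9*B_t^6/5 - 8*t^2) = (27*B_t^4 - 16*t) dt + (54*B_t^5/5) dB_t.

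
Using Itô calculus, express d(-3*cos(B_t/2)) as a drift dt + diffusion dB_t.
d(-3*cos(B_t/2)) = (3*cos(B_t/2)/8) dt + (3*sin(B_t/2)/2) dB_t

Itô's formula for f(B_t) gives d f(B_t) = f'(B_t) dB_t + (1/2) f''(B_t) dt. Compute derivatives of f(x) = -3*cos(x/2):
  f'(x)  = 3*sin(x/2)/2
  f''(x) = 3*cos(x/2)/4
Substitute x = B_t and multiply the f'' term by 1/2:
  drift     = (1/2) * (3*cos(x/2)/4) evaluated at B_t = 3*cos(B_t/2)/8
  diffusion = (3*sin(x/2)/2) evaluated at B_t = 3*sin(B_t/2)/2
Therefore d(-3*cos(B_t/2)) = (3*cos(B_t/2)/8) dt + (3*sin(B_t/2)/2) dB_t.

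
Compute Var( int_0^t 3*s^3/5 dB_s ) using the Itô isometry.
Var = 9*t^7/175

The Itô integral of a deterministic integrand f(s) has mean 0 because each increment f(s) * (B_{s+ds} - B_s) has mean 0. By the Itô isometry:
  Var( int_0^t f(s) dB_s ) = E[ (int_0^t f(s) dB_s)^2 ] = int_0^t f(s)^2 ds.
Here f(s) = 3*s^3/5, so f(s)^2 = 9*s^6/25. Integrate:
  int_0^t (9*s^6/25) ds = 9*t^7/175.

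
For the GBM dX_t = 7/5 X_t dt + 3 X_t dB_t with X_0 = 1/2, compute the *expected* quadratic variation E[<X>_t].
E[<X>_t] = 45*exp(59*t/5)/236 - 45/236

<X>_t = int_0^t (3 * X_s)^2 ds. Taking expectation inside the integral: E[<X>_t] = 3^2 * int_0^t E[X_s^2] ds. For GBM, E[X_s^2] = x_0^2 * exp((2 mu + sigma^2) s). Integrating:
  E[<X>_t] = 3^2 * (1/2)^2 * (exp((2*(7/5) + 3^2) t) - 1) / (2*(7/5) + 3^2)
           = 3^2 * (1/2)^2 * (exp((59/5) t) - 1) / (59/5) = 45*exp(59*t/5)/236 - 45/236.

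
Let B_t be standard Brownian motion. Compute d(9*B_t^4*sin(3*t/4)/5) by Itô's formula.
d(9*B_t^4*sin(3*t/4)/5) = (27*B_t^2*(B_t^2*cos(3*t/4) + 8*sin(3*t/4))/20) dt + (36*B_t^3*sin(3*t/4)/5) dB_t

Itô's formula for f(t, x): d f(t, B_t) = (f_t + (1/2) f_xx) dt + f_x dB_t. Compute partials of f(t, x) = 9*x^4*sin(3*t/4)/5:
  f_t(t,x)  = 27*x^4*cos(3*t/4)/20
  f_x(t,x)  = 36*x^3*sin(3*t/4)/5
  f_xx(t,x) = 108*x^2*sin(3*t/4)/5
Assemble drift = f_t + (1/2) f_xx = 27*x^2*(x^2*cos(3*t/4) + 8*sin(3*t/4))/20 and diffusion = f_x = 36*x^3*sin(3*t/4)/5. Substituting x = B_t:
  d(9*B_t^4*sin(3*t/4)/5) = (27*B_t^2*(B_t^2*cos(3*t/4) + 8*sin(3*t/4))/20) dt + (36*B_t^3*sin(3*t/4)/5) dB_t.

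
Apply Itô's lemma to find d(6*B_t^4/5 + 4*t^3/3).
d(6*B_t^4/5 + 4*t^3/3) = (36*B_t^2/5 + 4*t^2) dt + (24*B_t^3/5) dB_t

Itô's formula for f(t, x): d f(t, B_t) = (f_t + (1/2) f_xx) dt + f_x dB_t. Compute partials of f(t, x) = 4*t^3/3 + 6*x^4/5:
  f_t(t,x)  = 4*t^2
  f_x(t,x)  = 24*x^3/5
  f_xx(t,x) = 72*x^2/5
Assemble drift = f_t + (1/2) f_xx = 4*t^2 + 36*x^2/5 and diffusion = f_x = 24*x^3/5. Substituting x = B_t:
  d(6*B_t^4/5 + 4*t^3/3) = (36*B_t^2/5 + 4*t^2) dt + (24*B_t^3/5) dB_t.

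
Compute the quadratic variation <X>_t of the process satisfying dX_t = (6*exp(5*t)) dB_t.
<X>_t = 18*exp(10*t)/5 - 18/5

For an Itô process dX_t = a(t) dt + b(t) dB_t, the quadratic variation is <X>_t = int_0^t b(s)^2 ds (the drift term does not contribute). Here b(s) = 6*exp(5*s), so
  b(s)^2 = 36*exp(10*s).
Integrating from 0 to t:
  <X>_t = int_0^t (36*exp(10*s)) ds = 18*exp(10*t)/5 - 18/5.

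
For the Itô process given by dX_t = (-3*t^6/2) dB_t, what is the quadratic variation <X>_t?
<X>_t = 9*t^13/52

For an Itô process dX_t = a(t) dt + b(t) dB_t, the quadratic variation is <X>_t = int_0^t b(s)^2 ds (the drift term does not contribute). Here b(s) = -3*s^6/2, so
  b(s)^2 = 9*s^12/4.
Integrating from 0 to t:
  <X>_t = int_0^t (9*s^12/4) ds = 9*t^13/52.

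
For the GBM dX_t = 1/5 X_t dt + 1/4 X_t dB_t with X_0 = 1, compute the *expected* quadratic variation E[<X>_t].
E[<X>_t] = 5*exp(37*t/80)/37 - 5/37

<X>_t = int_0^t ((1/4) * X_s)^2 ds. Taking expectation inside the integral: E[<X>_t] = (1/4)^2 * int_0^t E[X_s^2] ds. For GBM, E[X_s^2] = x_0^2 * exp((2 mu + sigma^2) s). Integrating:
  E[<X>_t] = (1/4)^2 * 1^2 * (exp((2*(1/5) + (1/4)^2) t) - 1) / (2*(1/5) + (1/4)^2)
           = (1/4)^2 * 1^2 * (exp((37/80) t) - 1) / (37/80) = 5*exp(37*t/80)/37 - 5/37.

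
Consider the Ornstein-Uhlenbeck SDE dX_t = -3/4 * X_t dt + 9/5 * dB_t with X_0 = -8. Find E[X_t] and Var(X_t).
E[X_t] = -8*exp(-3*t/4); Var(X_t) = 54/25 - 54*exp(-3*t/2)/25

The OU SDE dX = -theta X dt + sigma dB admits the integrating factor exp(theta t): d(exp(theta t) X_t) = sigma exp(theta t) dB_t. Integrating from 0 to t:
  X_t = x_0 * exp(-theta t) + sigma * int_0^t exp(-theta (t-s)) dB_s.
The Itô integral has mean 0 and (by the Itô isometry) variance sigma^2 * int_0^t exp(-2 theta (t - s)) ds = sigma^2 * (1 - exp(-2 theta t)) / (2 theta).
With theta = 3/4, sigma = 9/5, x_0 = -8:
  E[X_t] = -8 * exp(-3/4 t) = -8*exp(-3*t/4)
  Var(X_t) = (9/5)^2 * (1 - exp(-2*3/4 t)) / (2 * 3/4) = 54/25 - 54*exp(-3*t/2)/25.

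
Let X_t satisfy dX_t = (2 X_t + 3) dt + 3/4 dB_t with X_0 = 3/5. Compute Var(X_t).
Var(X_t) = 9*exp(4*t)/64 - 9/64

The variance V(t) = Var(X_t) satisfies V'(t) = 2 a V(t) + c^2 with V(0) = 0 (drift coefficient is linear in X, diffusion is constant). With a = 2, c = 3/4, the solution is
  V(t) = (c^2 / (2 a)) * (exp(2 a t) - 1)
       = ((3/4)^2 / (2*2)) * (exp(4 t) - 1)
       = 9*exp(4*t)/64 - 9/64.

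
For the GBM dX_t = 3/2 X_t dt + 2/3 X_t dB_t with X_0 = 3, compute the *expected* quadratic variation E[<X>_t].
E[<X>_t] = 36*exp(31*t/9)/31 - 36/31

<X>_t = int_0^t ((2/3) * X_s)^2 ds. Taking expectation inside the integral: E[<X>_t] = (2/3)^2 * int_0^t E[X_s^2] ds. For GBM, E[X_s^2] = x_0^2 * exp((2 mu + sigma^2) s). Integrating:
  E[<X>_t] = (2/3)^2 * 3^2 * (exp((2*(3/2) + (2/3)^2) t) - 1) / (2*(3/2) + (2/3)^2)
           = (2/3)^2 * 3^2 * (exp((31/9) t) - 1) / (31/9) = 36*exp(31*t/9)/31 - 36/31.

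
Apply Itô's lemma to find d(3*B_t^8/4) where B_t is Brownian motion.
d(3*B_t^8/4) = (21*B_t^6) dt + (6*B_t^7) dB_t

Itô's formula for f(B_t) gives d f(B_t) = f'(B_t) dB_t + (1/2) f''(B_t) dt. Compute derivatives of f(x) = 3*x^8/4:
  f'(x)  = 6*x^7
  f''(x) = 42*x^6
Substitute x = B_t and multiply the f'' term by 1/2:
  drift     = (1/2) * (42*x^6) evaluated at B_t = 21*B_t^6
  diffusion = (6*x^7) evaluated at B_t = 6*B_t^7
Therefore d(3*B_t^8/4) = (21*B_t^6) dt + (6*B_t^7) dB_t.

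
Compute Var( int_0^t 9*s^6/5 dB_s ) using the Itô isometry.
Var = 81*t^13/325

The Itô integral of a deterministic integrand f(s) has mean 0 because each increment f(s) * (B_{s+ds} - B_s) has mean 0. By the Itô isometry:
  Var( int_0^t f(s) dB_s ) = E[ (int_0^t f(s) dB_s)^2 ] = int_0^t f(s)^2 ds.
Here f(s) = 9*s^6/5, so f(s)^2 = 81*s^12/25. Integrate:
  int_0^t (81*s^12/25) ds = 81*t^13/325.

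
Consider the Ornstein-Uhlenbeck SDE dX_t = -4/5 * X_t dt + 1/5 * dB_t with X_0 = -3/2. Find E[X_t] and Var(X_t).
E[X_t] = -3*exp(-4*t/5)/2; Var(X_t) = 1/40 - exp(-8*t/5)/40

The OU SDE dX = -theta X dt + sigma dB admits the integrating factor exp(theta t): d(exp(theta t) X_t) = sigma exp(theta t) dB_t. Integrating from 0 to t:
  X_t = x_0 * exp(-theta t) + sigma * int_0^t exp(-theta (t-s)) dB_s.
The Itô integral has mean 0 and (by the Itô isometry) variance sigma^2 * int_0^t exp(-2 theta (t - s)) ds = sigma^2 * (1 - exp(-2 theta t)) / (2 theta).
With theta = 4/5, sigma = 1/5, x_0 = -3/2:
  E[X_t] = -3/2 * exp(-4/5 t) = -3*exp(-4*t/5)/2
  Var(X_t) = (1/5)^2 * (1 - exp(-2*4/5 t)) / (2 * 4/5) = 1/40 - exp(-8*t/5)/40.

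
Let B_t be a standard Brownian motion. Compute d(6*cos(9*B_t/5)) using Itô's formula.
d(6*cos(9*B_t/5)) = (-243*cos(9*B_t/5)/25) dt + (-54*sin(9*B_t/5)/5) dB_t

Itô's formula for f(B_t) gives d f(B_t) = f'(B_t) dB_t + (1/2) f''(B_t) dt. Compute derivatives of f(x) = 6*cos(9*x/5):
  f'(x)  = -54*sin(9*x/5)/5
  f''(x) = -486*cos(9*x/5)/25
Substitute x = B_t and multiply the f'' term by 1/2:
  drift     = (1/2) * (-486*cos(9*x/5)/25) evaluated at B_t = -243*cos(9*B_t/5)/25
  diffusion = (-54*sin(9*x/5)/5) evaluated at B_t = -54*sin(9*B_t/5)/5
Therefore d(6*cos(9*B_t/5)) = (-243*cos(9*B_t/5)/25) dt + (-54*sin(9*B_t/5)/5) dB_t.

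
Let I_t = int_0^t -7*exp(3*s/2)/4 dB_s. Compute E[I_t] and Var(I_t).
E[I_t] = 0; Var(I_t) = 49*exp(3*t)/48 - 49/48

The Itô integral of a deterministic integrand f(s) has mean 0 because each increment f(s) * (B_{s+ds} - B_s) has mean 0. By the Itô isometry:
  Var( int_0^t f(s) dB_s ) = E[ (int_0^t f(s) dB_s)^2 ] = int_0^t f(s)^2 ds.
Here f(s) = -7*exp(3*s/2)/4, so f(s)^2 = 49*exp(3*s)/16. Integrate:
  int_0^t (49*exp(3*s)/16) ds = 49*exp(3*t)/48 - 49/48.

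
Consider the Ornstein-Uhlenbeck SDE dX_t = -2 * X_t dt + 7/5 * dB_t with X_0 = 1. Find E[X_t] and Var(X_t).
E[X_t] = exp(-2*t); Var(X_t) = 49/100 - 49*exp(-4*t)/100

The OU SDE dX = -theta X dt + sigma dB admits the integrating factor exp(theta t): d(exp(theta t) X_t) = sigma exp(theta t) dB_t. Integrating from 0 to t:
  X_t = x_0 * exp(-theta t) + sigma * int_0^t exp(-theta (t-s)) dB_s.
The Itô integral has mean 0 and (by the Itô isometry) variance sigma^2 * int_0^t exp(-2 theta (t - s)) ds = sigma^2 * (1 - exp(-2 theta t)) / (2 theta).
With theta = 2, sigma = 7/5, x_0 = 1:
  E[X_t] = 1 * exp(-2 t) = exp(-2*t)
  Var(X_t) = (7/5)^2 * (1 - exp(-2*2 t)) / (2 * 2) = 49/100 - 49*exp(-4*t)/100.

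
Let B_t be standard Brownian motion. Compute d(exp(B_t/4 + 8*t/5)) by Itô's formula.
d(exp(B_t/4 + 8*t/5)) = (261*exp(B_t/4 + 8*t/5)/160) dt + (exp(B_t/4 + 8*t/5)/4) dB_t

Itô's formula for f(t, x): d f(t, B_t) = (f_t + (1/2) f_xx) dt + f_x dB_t. Compute partials of f(t, x) = exp(8*t/5 + x/4):
  f_t(t,x)  = 8*exp(8*t/5 + x/4)/5
  f_x(t,x)  = exp(8*t/5 + x/4)/4
  f_xx(t,x) = exp(8*t/5 + x/4)/16
Assemble drift = f_t + (1/2) f_xx = 261*exp(8*t/5 + x/4)/160 and diffusion = f_x = exp(8*t/5 + x/4)/4. Substituting x = B_t:
  d(exp(B_t/4 + 8*t/5)) = (261*exp(B_t/4 + 8*t/5)/160) dt + (exp(B_t/4 + 8*t/5)/4) dB_t.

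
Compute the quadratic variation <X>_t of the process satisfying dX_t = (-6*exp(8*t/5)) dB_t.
<X>_t = 45*exp(16*t/5)/4 - 45/4

For an Itô process dX_t = a(t) dt + b(t) dB_t, the quadratic variation is <X>_t = int_0^t b(s)^2 ds (the drift term does not contribute). Here b(s) = -6*exp(8*s/5), so
  b(s)^2 = 36*exp(16*s/5).
Integrating from 0 to t:
  <X>_t = int_0^t (36*exp(16*s/5)) ds = 45*exp(16*t/5)/4 - 45/4.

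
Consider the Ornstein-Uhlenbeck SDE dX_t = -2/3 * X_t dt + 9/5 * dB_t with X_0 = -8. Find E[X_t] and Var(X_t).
E[X_t] = -8*exp(-2*t/3); Var(X_t) = 243/100 - 243*exp(-4*t/3)/100

The OU SDE dX = -theta X dt + sigma dB admits the integrating factor exp(theta t): d(exp(theta t) X_t) = sigma exp(theta t) dB_t. Integrating from 0 to t:
  X_t = x_0 * exp(-theta t) + sigma * int_0^t exp(-theta (t-s)) dB_s.
The Itô integral has mean 0 and (by the Itô isometry) variance sigma^2 * int_0^t exp(-2 theta (t - s)) ds = sigma^2 * (1 - exp(-2 theta t)) / (2 theta).
With theta = 2/3, sigma = 9/5, x_0 = -8:
  E[X_t] = -8 * exp(-2/3 t) = -8*exp(-2*t/3)
  Var(X_t) = (9/5)^2 * (1 - exp(-2*2/3 t)) / (2 * 2/3) = 243/100 - 243*exp(-4*t/3)/100.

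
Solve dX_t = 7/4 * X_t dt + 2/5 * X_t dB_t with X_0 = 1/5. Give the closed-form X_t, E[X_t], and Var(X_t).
X_t = 1/5 * exp((167/100) t + (2/5) B_t); E[X_t] = exp(7*t/4)/5; Var(X_t) = (exp(4*t/25) - 1)*exp(7*t/2)/25

For GBM dX = mu X dt + sigma X dB with X_0 = x_0, apply Itô to Y = log X: dY = (mu - sigma^2/2) dt + sigma dB, so Y_t = log(x_0) + (mu - sigma^2/2) t + sigma B_t and hence X_t = x_0 * exp((mu - sigma^2/2) t + sigma B_t).
With mu = 7/4, sigma = 2/5, x_0 = 1/5, this gives:
  X_t = 1/5 * exp((167/100) * t + (2/5) * B_t).
Since sigma*B_t ~ Normal(0, sigma^2 t), E[exp(sigma*B_t)] = exp(sigma^2 t / 2); so E[X_t] = x_0 * exp((mu - sigma^2/2) t) * exp(sigma^2 t / 2) = x_0 * exp(mu t) = exp(7*t/4)/5.
Var(X_t) = E[X_t^2] - (E[X_t])^2 = x_0^2 * exp(2 mu t) * (exp(sigma^2 t) - 1) = (exp(4*t/25) - 1)*exp(7*t/2)/25.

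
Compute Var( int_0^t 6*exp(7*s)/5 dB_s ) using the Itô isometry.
Var = 18*exp(14*t)/175 - 18/175

The Itô integral of a deterministic integrand f(s) has mean 0 because each increment f(s) * (B_{s+ds} - B_s) has mean 0. By the Itô isometry:
  Var( int_0^t f(s) dB_s ) = E[ (int_0^t f(s) dB_s)^2 ] = int_0^t f(s)^2 ds.
Here f(s) = 6*exp(7*s)/5, so f(s)^2 = 36*exp(14*s)/25. Integrate:
  int_0^t (36*exp(14*s)/25) ds = 18*exp(14*t)/175 - 18/175.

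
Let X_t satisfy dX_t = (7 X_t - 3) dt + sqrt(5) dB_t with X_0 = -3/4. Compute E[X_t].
E[X_t] = 3/7 - 33*exp(7*t)/28

Taking expectations and using E[dB_t] = 0, the mean m(t) = E[X_t] satisfies the ODE m'(t) = a m(t) + b with m(0) = x_0. With a = 7, b = -3, x_0 = -3/4, the solution is
  m(t) = x_0 * exp(a t) + (b/a) * (exp(a t) - 1)
       = (-3/4) * exp(7 t) + ((-3)/7) * (exp(7 t) - 1)
       = 3/7 - 33*exp(7*t)/28.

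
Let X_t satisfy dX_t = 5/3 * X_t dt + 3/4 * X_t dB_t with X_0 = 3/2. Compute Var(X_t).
Var(X_t) = 9*(exp(9*t/16) - 1)*exp(10*t/3)/4

For GBM dX = mu X dt + sigma X dB with X_0 = x_0, apply Itô to Y = log X: dY = (mu - sigma^2/2) dt + sigma dB, so Y_t = log(x_0) + (mu - sigma^2/2) t + sigma B_t and hence X_t = x_0 * exp((mu - sigma^2/2) t + sigma B_t).
With mu = 5/3, sigma = 3/4, x_0 = 3/2, this gives:
  X_t = 3/2 * exp((133/96) * t + (3/4) * B_t).
Since sigma*B_t ~ Normal(0, sigma^2 t), E[exp(sigma*B_t)] = exp(sigma^2 t / 2); so E[X_t] = x_0 * exp((mu - sigma^2/2) t) * exp(sigma^2 t / 2) = x_0 * exp(mu t) = 3*exp(5*t/3)/2.
Var(X_t) = E[X_t^2] - (E[X_t])^2 = x_0^2 * exp(2 mu t) * (exp(sigma^2 t) - 1) = 9*(exp(9*t/16) - 1)*exp(10*t/3)/4.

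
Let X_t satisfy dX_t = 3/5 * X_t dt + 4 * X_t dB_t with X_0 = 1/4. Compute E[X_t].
E[X_t] = exp(3*t/5)/4

For GBM dX = mu X dt + sigma X dB with X_0 = x_0, apply Itô to Y = log X: dY = (mu - sigma^2/2) dt + sigma dB, so Y_t = log(x_0) + (mu - sigma^2/2) t + sigma B_t and hence X_t = x_0 * exp((mu - sigma^2/2) t + sigma B_t).
With mu = 3/5, sigma = 4, x_0 = 1/4, this gives:
  X_t = 1/4 * exp((-37/5) * t + (4) * B_t).
Since sigma*B_t ~ Normal(0, sigma^2 t), E[exp(sigma*B_t)] = exp(sigma^2 t / 2); so E[X_t] = x_0 * exp((mu - sigma^2/2) t) * exp(sigma^2 t / 2) = x_0 * exp(mu t) = exp(3*t/5)/4.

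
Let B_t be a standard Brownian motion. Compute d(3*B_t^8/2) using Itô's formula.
d(3*B_t^8/2) = (42*B_t^6) dt + (12*B_t^7) dB_t

Itô's formula for f(B_t) gives d f(B_t) = f'(B_t) dB_t + (1/2) f''(B_t) dt. Compute derivatives of f(x) = 3*x^8/2:
  f'(x)  = 12*x^7
  f''(x) = 84*x^6
Substitute x = B_t and multiply the f'' term by 1/2:
  drift     = (1/2) * (84*x^6) evaluated at B_t = 42*B_t^6
  diffusion = (12*x^7) evaluated at B_t = 12*B_t^7
Therefore d(3*B_t^8/2) = (42*B_t^6) dt + (12*B_t^7) dB_t.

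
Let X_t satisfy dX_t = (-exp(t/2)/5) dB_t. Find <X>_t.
<X>_t = exp(t)/25 - 1/25

For an Itô process dX_t = a(t) dt + b(t) dB_t, the quadratic variation is <X>_t = int_0^t b(s)^2 ds (the drift term does not contribute). Here b(s) = -exp(s/2)/5, so
  b(s)^2 = exp(s)/25.
Integrating from 0 to t:
  <X>_t = int_0^t (exp(s)/25) ds = exp(t)/25 - 1/25.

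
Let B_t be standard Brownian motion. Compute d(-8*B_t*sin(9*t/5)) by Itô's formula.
d(-8*B_t*sin(9*t/5)) = (-72*B_t*cos(9*t/5)/5) dt + (-8*sin(9*t/5)) dB_t

Itô's formula for f(t, x): d f(t, B_t) = (f_t + (1/2) f_xx) dt + f_x dB_t. Compute partials of f(t, x) = -8*x*sin(9*t/5):
  f_t(t,x)  = -72*x*cos(9*t/5)/5
  f_x(t,x)  = -8*sin(9*t/5)
  f_xx(t,x) = 0
Assemble drift = f_t + (1/2) f_xx = -72*x*cos(9*t/5)/5 and diffusion = f_x = -8*sin(9*t/5). Substituting x = B_t:
  d(-8*B_t*sin(9*t/5)) = (-72*B_t*cos(9*t/5)/5) dt + (-8*sin(9*t/5)) dB_t.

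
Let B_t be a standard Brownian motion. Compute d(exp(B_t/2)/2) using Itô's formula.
d(exp(B_t/2)/2) = (exp(B_t/2)/16) dt + (exp(B_t/2)/4) dB_t

Itô's formula for f(B_t) gives d f(B_t) = f'(B_t) dB_t + (1/2) f''(B_t) dt. Compute derivatives of f(x) = exp(x/2)/2:
  f'(x)  = exp(x/2)/4
  f''(x) = exp(x/2)/8
Substitute x = B_t and multiply the f'' term by 1/2:
  drift     = (1/2) * (exp(x/2)/8) evaluated at B_t = exp(B_t/2)/16
  diffusion = (exp(x/2)/4) evaluated at B_t = exp(B_t/2)/4
Therefore d(exp(B_t/2)/2) = (exp(B_t/2)/16) dt + (exp(B_t/2)/4) dB_t.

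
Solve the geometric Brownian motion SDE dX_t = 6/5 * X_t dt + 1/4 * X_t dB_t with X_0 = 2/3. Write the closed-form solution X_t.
X_t = 2/3 * exp((187/160) * t + (1/4) * B_t)

For GBM dX = mu X dt + sigma X dB with X_0 = x_0, apply Itô to Y = log X: dY = (mu - sigma^2/2) dt + sigma dB, so Y_t = log(x_0) + (mu - sigma^2/2) t + sigma B_t and hence X_t = x_0 * exp((mu - sigma^2/2) t + sigma B_t).
With mu = 6/5, sigma = 1/4, x_0 = 2/3, this gives:
  X_t = 2/3 * exp((187/160) * t + (1/4) * B_t).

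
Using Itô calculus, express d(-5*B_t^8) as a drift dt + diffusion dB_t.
d(-5*B_t^8) = (-140*B_t^6) dt + (-40*B_t^7) dB_t

Itô's formula for f(B_t) gives d f(B_t) = f'(B_t) dB_t + (1/2) f''(B_t) dt. Compute derivatives of f(x) = -5*x^8:
  f'(x)  = -40*x^7
  f''(x) = -280*x^6
Substitute x = B_t and multiply the f'' term by 1/2:
  drift     = (1/2) * (-280*x^6) evaluated at B_t = -140*B_t^6
  diffusion = (-40*x^7) evaluated at B_t = -40*B_t^7
Therefore d(-5*B_t^8) = (-140*B_t^6) dt + (-40*B_t^7) dB_t.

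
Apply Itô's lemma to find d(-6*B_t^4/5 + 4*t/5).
d(-6*B_t^4/5 + 4*t/5) = (4/5 - 36*B_t^2/5) dt + (-24*B_t^3/5) dB_t

Itô's formula for f(t, x): d f(t, B_t) = (f_t + (1/2) f_xx) dt + f_x dB_t. Compute partials of f(t, x) = 4*t/5 - 6*x^4/5:
  f_t(t,x)  = 4/5
  f_x(t,x)  = -24*x^3/5
  f_xx(t,x) = -72*x^2/5
Assemble drift = f_t + (1/2) f_xx = 4/5 - 36*x^2/5 and diffusion = f_x = -24*x^3/5. Substituting x = B_t:
  d(-6*B_t^4/5 + 4*t/5) = (4/5 - 36*B_t^2/5) dt + (-24*B_t^3/5) dB_t.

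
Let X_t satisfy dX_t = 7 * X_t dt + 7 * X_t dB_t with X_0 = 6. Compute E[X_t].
E[X_t] = 6*exp(7*t)

For GBM dX = mu X dt + sigma X dB with X_0 = x_0, apply Itô to Y = log X: dY = (mu - sigma^2/2) dt + sigma dB, so Y_t = log(x_0) + (mu - sigma^2/2) t + sigma B_t and hence X_t = x_0 * exp((mu - sigma^2/2) t + sigma B_t).
With mu = 7, sigma = 7, x_0 = 6, this gives:
  X_t = 6 * exp((-35/2) * t + (7) * B_t).
Since sigma*B_t ~ Normal(0, sigma^2 t), E[exp(sigma*B_t)] = exp(sigma^2 t / 2); so E[X_t] = x_0 * exp((mu - sigma^2/2) t) * exp(sigma^2 t / 2) = x_0 * exp(mu t) = 6*exp(7*t).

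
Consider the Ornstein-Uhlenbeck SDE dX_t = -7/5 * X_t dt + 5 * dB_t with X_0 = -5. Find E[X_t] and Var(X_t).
E[X_t] = -5*exp(-7*t/5); Var(X_t) = 125/14 - 125*exp(-14*t/5)/14

The OU SDE dX = -theta X dt + sigma dB admits the integrating factor exp(theta t): d(exp(theta t) X_t) = sigma exp(theta t) dB_t. Integrating from 0 to t:
  X_t = x_0 * exp(-theta t) + sigma * int_0^t exp(-theta (t-s)) dB_s.
The Itô integral has mean 0 and (by the Itô isometry) variance sigma^2 * int_0^t exp(-2 theta (t - s)) ds = sigma^2 * (1 - exp(-2 theta t)) / (2 theta).
With theta = 7/5, sigma = 5, x_0 = -5:
  E[X_t] = -5 * exp(-7/5 t) = -5*exp(-7*t/5)
  Var(X_t) = (5)^2 * (1 - exp(-2*7/5 t)) / (2 * 7/5) = 125/14 - 125*exp(-14*t/5)/14.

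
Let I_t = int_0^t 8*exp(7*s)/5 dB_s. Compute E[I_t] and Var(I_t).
E[I_t] = 0; Var(I_t) = 32*exp(14*t)/175 - 32/175

The Itô integral of a deterministic integrand f(s) has mean 0 because each increment f(s) * (B_{s+ds} - B_s) has mean 0. By the Itô isometry:
  Var( int_0^t f(s) dB_s ) = E[ (int_0^t f(s) dB_s)^2 ] = int_0^t f(s)^2 ds.
Here f(s) = 8*exp(7*s)/5, so f(s)^2 = 64*exp(14*s)/25. Integrate:
  int_0^t (64*exp(14*s)/25) ds = 32*exp(14*t)/175 - 32/175.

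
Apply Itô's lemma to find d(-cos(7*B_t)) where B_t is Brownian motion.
d(-cos(7*B_t)) = (49*cos(7*B_t)/2) dt + (7*sin(7*B_t)) dB_t

Itô's formula for f(B_t) gives d f(B_t) = f'(B_t) dB_t + (1/2) f''(B_t) dt. Compute derivatives of f(x) = -cos(7*x):
  f'(x)  = 7*sin(7*x)
  f''(x) = 49*cos(7*x)
Substitute x = B_t and multiply the f'' term by 1/2:
  drift     = (1/2) * (49*cos(7*x)) evaluated at B_t = 49*cos(7*B_t)/2
  diffusion = (7*sin(7*x)) evaluated at B_t = 7*sin(7*B_t)
Therefore d(-cos(7*B_t)) = (49*cos(7*B_t)/2) dt + (7*sin(7*B_t)) dB_t.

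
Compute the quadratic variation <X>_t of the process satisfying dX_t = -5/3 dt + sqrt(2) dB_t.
<X>_t = 2*t

For an Itô process dX_t = a(t) dt + b(t) dB_t, the quadratic variation is <X>_t = int_0^t b(s)^2 ds (the drift term does not contribute). Here b(s) = sqrt(2), so
  b(s)^2 = 2.
Integrating from 0 to t:
  <X>_t = int_0^t (2) ds = 2*t.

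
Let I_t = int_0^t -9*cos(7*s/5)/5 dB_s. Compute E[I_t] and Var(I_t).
E[I_t] = 0; Var(I_t) = 81*t/50 + 81*sin(14*t/5)/140

The Itô integral of a deterministic integrand f(s) has mean 0 because each increment f(s) * (B_{s+ds} - B_s) has mean 0. By the Itô isometry:
  Var( int_0^t f(s) dB_s ) = E[ (int_0^t f(s) dB_s)^2 ] = int_0^t f(s)^2 ds.
Here f(s) = -9*cos(7*s/5)/5, so f(s)^2 = 81*cos(7*s/5)^2/25. Integrate:
  int_0^t (81*cos(7*s/5)^2/25) ds = 81*t/50 + 81*sin(14*t/5)/140.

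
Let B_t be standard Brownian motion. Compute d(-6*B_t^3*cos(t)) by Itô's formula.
d(-6*B_t^3*cos(t)) = (6*B_t*(B_t^2*sin(t) - 3*cos(t))) dt + (-18*B_t^2*cos(t)) dB_t

Itô's formula for f(t, x): d f(t, B_t) = (f_t + (1/2) f_xx) dt + f_x dB_t. Compute partials of f(t, x) = -6*x^3*cos(t):
  f_t(t,x)  = 6*x^3*sin(t)
  f_x(t,x)  = -18*x^2*cos(t)
  f_xx(t,x) = -36*x*cos(t)
Assemble drift = f_t + (1/2) f_xx = 6*x*(x^2*sin(t) - 3*cos(t)) and diffusion = f_x = -18*x^2*cos(t). Substituting x = B_t:
  d(-6*B_t^3*cos(t)) = (6*B_t*(B_t^2*sin(t) - 3*cos(t))) dt + (-18*B_t^2*cos(t)) dB_t.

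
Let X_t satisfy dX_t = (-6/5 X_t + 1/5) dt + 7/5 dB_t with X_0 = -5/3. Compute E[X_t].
E[X_t] = 1/6 - 11*exp(-6*t/5)/6

Taking expectations and using E[dB_t] = 0, the mean m(t) = E[X_t] satisfies the ODE m'(t) = a m(t) + b with m(0) = x_0. With a = -6/5, b = 1/5, x_0 = -5/3, the solution is
  m(t) = x_0 * exp(a t) + (b/a) * (exp(a t) - 1)
       = (-5/3) * exp((-6/5) t) + ((1/5)/(-6/5)) * (exp((-6/5) t) - 1)
       = 1/6 - 11*exp(-6*t/5)/6.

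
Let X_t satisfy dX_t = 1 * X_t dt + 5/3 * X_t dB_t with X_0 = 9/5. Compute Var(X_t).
Var(X_t) = 81*(exp(25*t/9) - 1)*exp(2*t)/25

For GBM dX = mu X dt + sigma X dB with X_0 = x_0, apply Itô to Y = log X: dY = (mu - sigma^2/2) dt + sigma dB, so Y_t = log(x_0) + (mu - sigma^2/2) t + sigma B_t and hence X_t = x_0 * exp((mu - sigma^2/2) t + sigma B_t).
With mu = 1, sigma = 5/3, x_0 = 9/5, this gives:
  X_t = 9/5 * exp((-7/18) * t + (5/3) * B_t).
Since sigma*B_t ~ Normal(0, sigma^2 t), E[exp(sigma*B_t)] = exp(sigma^2 t / 2); so E[X_t] = x_0 * exp((mu - sigma^2/2) t) * exp(sigma^2 t / 2) = x_0 * exp(mu t) = 9*exp(t)/5.
Var(X_t) = E[X_t^2] - (E[X_t])^2 = x_0^2 * exp(2 mu t) * (exp(sigma^2 t) - 1) = 81*(exp(25*t/9) - 1)*exp(2*t)/25.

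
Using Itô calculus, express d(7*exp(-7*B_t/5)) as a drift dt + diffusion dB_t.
d(7*exp(-7*B_t/5)) = (343*exp(-7*B_t/5)/50) dt + (-49*exp(-7*B_t/5)/5) dB_t

Itô's formula for f(B_t) gives d f(B_t) = f'(B_t) dB_t + (1/2) f''(B_t) dt. Compute derivatives of f(x) = 7*exp(-7*x/5):
  f'(x)  = -49*exp(-7*x/5)/5
  f''(x) = 343*exp(-7*x/5)/25
Substitute x = B_t and multiply the f'' term by 1/2:
  drift     = (1/2) * (343*exp(-7*x/5)/25) evaluated at B_t = 343*exp(-7*B_t/5)/50
  diffusion = (-49*exp(-7*x/5)/5) evaluated at B_t = -49*exp(-7*B_t/5)/5
Therefore d(7*exp(-7*B_t/5)) = (343*exp(-7*B_t/5)/50) dt + (-49*exp(-7*B_t/5)/5) dB_t.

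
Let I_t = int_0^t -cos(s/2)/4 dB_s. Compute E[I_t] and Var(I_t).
E[I_t] = 0; Var(I_t) = t/32 + sin(t)/32

The Itô integral of a deterministic integrand f(s) has mean 0 because each increment f(s) * (B_{s+ds} - B_s) has mean 0. By the Itô isometry:
  Var( int_0^t f(s) dB_s ) = E[ (int_0^t f(s) dB_s)^2 ] = int_0^t f(s)^2 ds.
Here f(s) = -cos(s/2)/4, so f(s)^2 = cos(s/2)^2/16. Integrate:
  int_0^t (cos(s/2)^2/16) ds = t/32 + sin(t)/32.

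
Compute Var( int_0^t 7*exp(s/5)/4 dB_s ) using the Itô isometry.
Var = 245*exp(2*t/5)/32 - 245/32

The Itô integral of a deterministic integrand f(s) has mean 0 because each increment f(s) * (B_{s+ds} - B_s) has mean 0. By the Itô isometry:
  Var( int_0^t f(s) dB_s ) = E[ (int_0^t f(s) dB_s)^2 ] = int_0^t f(s)^2 ds.
Here f(s) = 7*exp(s/5)/4, so f(s)^2 = 49*exp(2*s/5)/16. Integrate:
  int_0^t (49*exp(2*s/5)/16) ds = 245*exp(2*t/5)/32 - 245/32.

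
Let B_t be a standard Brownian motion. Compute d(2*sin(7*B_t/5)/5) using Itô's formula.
d(2*sin(7*B_t/5)/5) = (-49*sin(7*B_t/5)/125) dt + (14*cos(7*B_t/5)/25) dB_t

Itô's formula for f(B_t) gives d f(B_t) = f'(B_t) dB_t + (1/2) f''(B_t) dt. Compute derivatives of f(x) = 2*sin(7*x/5)/5:
  f'(x)  = 14*cos(7*x/5)/25
  f''(x) = -98*sin(7*x/5)/125
Substitute x = B_t and multiply the f'' term by 1/2:
  drift     = (1/2) * (-98*sin(7*x/5)/125) evaluated at B_t = -49*sin(7*B_t/5)/125
  diffusion = (14*cos(7*x/5)/25) evaluated at B_t = 14*cos(7*B_t/5)/25
Therefore d(2*sin(7*B_t/5)/5) = (-49*sin(7*B_t/5)/125) dt + (14*cos(7*B_t/5)/25) dB_t.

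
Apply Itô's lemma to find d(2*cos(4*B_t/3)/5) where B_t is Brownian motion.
d(2*cos(4*B_t/3)/5) = (-16*cos(4*B_t/3)/45) dt + (-8*sin(4*B_t/3)/15) dB_t

Itô's formula for f(B_t) gives d f(B_t) = f'(B_t) dB_t + (1/2) f''(B_t) dt. Compute derivatives of f(x) = 2*cos(4*x/3)/5:
  f'(x)  = -8*sin(4*x/3)/15
  f''(x) = -32*cos(4*x/3)/45
Substitute x = B_t and multiply the f'' term by 1/2:
  drift     = (1/2) * (-32*cos(4*x/3)/45) evaluated at B_t = -16*cos(4*B_t/3)/45
  diffusion = (-8*sin(4*x/3)/15) evaluated at B_t = -8*sin(4*B_t/3)/15
Therefore d(2*cos(4*B_t/3)/5) = (-16*cos(4*B_t/3)/45) dt + (-8*sin(4*B_t/3)/15) dB_t.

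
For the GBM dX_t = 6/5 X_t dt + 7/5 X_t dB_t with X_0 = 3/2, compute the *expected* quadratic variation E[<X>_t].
E[<X>_t] = 441*exp(109*t/25)/436 - 441/436

<X>_t = int_0^t ((7/5) * X_s)^2 ds. Taking expectation inside the integral: E[<X>_t] = (7/5)^2 * int_0^t E[X_s^2] ds. For GBM, E[X_s^2] = x_0^2 * exp((2 mu + sigma^2) s). Integrating:
  E[<X>_t] = (7/5)^2 * (3/2)^2 * (exp((2*(6/5) + (7/5)^2) t) - 1) / (2*(6/5) + (7/5)^2)
           = (7/5)^2 * (3/2)^2 * (exp((109/25) t) - 1) / (109/25) = 441*exp(109*t/25)/436 - 441/436.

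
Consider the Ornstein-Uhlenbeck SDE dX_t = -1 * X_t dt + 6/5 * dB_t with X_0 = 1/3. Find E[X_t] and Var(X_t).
E[X_t] = exp(-t)/3; Var(X_t) = 18/25 - 18*exp(-2*t)/25

The OU SDE dX = -theta X dt + sigma dB admits the integrating factor exp(theta t): d(exp(theta t) X_t) = sigma exp(theta t) dB_t. Integrating from 0 to t:
  X_t = x_0 * exp(-theta t) + sigma * int_0^t exp(-theta (t-s)) dB_s.
The Itô integral has mean 0 and (by the Itô isometry) variance sigma^2 * int_0^t exp(-2 theta (t - s)) ds = sigma^2 * (1 - exp(-2 theta t)) / (2 theta).
With theta = 1, sigma = 6/5, x_0 = 1/3:
  E[X_t] = 1/3 * exp(-1 t) = exp(-t)/3
  Var(X_t) = (6/5)^2 * (1 - exp(-2*1 t)) / (2 * 1) = 18/25 - 18*exp(-2*t)/25.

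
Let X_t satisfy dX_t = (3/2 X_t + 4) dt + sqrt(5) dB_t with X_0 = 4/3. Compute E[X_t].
E[X_t] = 4*exp(3*t/2) - 8/3

Taking expectations and using E[dB_t] = 0, the mean m(t) = E[X_t] satisfies the ODE m'(t) = a m(t) + b with m(0) = x_0. With a = 3/2, b = 4, x_0 = 4/3, the solution is
  m(t) = x_0 * exp(a t) + (b/a) * (exp(a t) - 1)
       = (4/3) * exp((3/2) t) + (4/(3/2)) * (exp((3/2) t) - 1)
       = 4*exp(3*t/2) - 8/3.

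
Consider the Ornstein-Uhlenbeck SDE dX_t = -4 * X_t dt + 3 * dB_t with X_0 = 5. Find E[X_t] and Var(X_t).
E[X_t] = 5*exp(-4*t); Var(X_t) = 9/8 - 9*exp(-8*t)/8

The OU SDE dX = -theta X dt + sigma dB admits the integrating factor exp(theta t): d(exp(theta t) X_t) = sigma exp(theta t) dB_t. Integrating from 0 to t:
  X_t = x_0 * exp(-theta t) + sigma * int_0^t exp(-theta (t-s)) dB_s.
The Itô integral has mean 0 and (by the Itô isometry) variance sigma^2 * int_0^t exp(-2 theta (t - s)) ds = sigma^2 * (1 - exp(-2 theta t)) / (2 theta).
With theta = 4, sigma = 3, x_0 = 5:
  E[X_t] = 5 * exp(-4 t) = 5*exp(-4*t)
  Var(X_t) = (3)^2 * (1 - exp(-2*4 t)) / (2 * 4) = 9/8 - 9*exp(-8*t)/8.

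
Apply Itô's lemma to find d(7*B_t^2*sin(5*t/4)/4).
d(7*B_t^2*sin(5*t/4)/4) = (35*B_t^2*cos(5*t/4)/16 + 7*sin(5*t/4)/4) dt + (7*B_t*sin(5*t/4)/2) dB_t

Itô's formula for f(t, x): d f(t, B_t) = (f_t + (1/2) f_xx) dt + f_x dB_t. Compute partials of f(t, x) = 7*x^2*sin(5*t/4)/4:
  f_t(t,x)  = 35*x^2*cos(5*t/4)/16
  f_x(t,x)  = 7*x*sin(5*t/4)/2
  f_xx(t,x) = 7*sin(5*t/4)/2
Assemble drift = f_t + (1/2) f_xx = 35*x^2*cos(5*t/4)/16 + 7*sin(5*t/4)/4 and diffusion = f_x = 7*x*sin(5*t/4)/2. Substituting x = B_t:
  d(7*B_t^2*sin(5*t/4)/4) = (35*B_t^2*cos(5*t/4)/16 + 7*sin(5*t/4)/4) dt + (7*B_t*sin(5*t/4)/2) dB_t.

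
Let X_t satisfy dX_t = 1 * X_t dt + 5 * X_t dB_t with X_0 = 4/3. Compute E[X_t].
E[X_t] = 4*exp(t)/3

For GBM dX = mu X dt + sigma X dB with X_0 = x_0, apply Itô to Y = log X: dY = (mu - sigma^2/2) dt + sigma dB, so Y_t = log(x_0) + (mu - sigma^2/2) t + sigma B_t and hence X_t = x_0 * exp((mu - sigma^2/2) t + sigma B_t).
With mu = 1, sigma = 5, x_0 = 4/3, this gives:
  X_t = 4/3 * exp((-23/2) * t + (5) * B_t).
Since sigma*B_t ~ Normal(0, sigma^2 t), E[exp(sigma*B_t)] = exp(sigma^2 t / 2); so E[X_t] = x_0 * exp((mu - sigma^2/2) t) * exp(sigma^2 t / 2) = x_0 * exp(mu t) = 4*exp(t)/3.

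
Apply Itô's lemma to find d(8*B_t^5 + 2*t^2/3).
d(8*B_t^5 + 2*t^2/3) = (80*B_t^3 + 4*t/3) dt + (40*B_t^4) dB_t

Itô's formula for f(t, x): d f(t, B_t) = (f_t + (1/2) f_xx) dt + f_x dB_t. Compute partials of f(t, x) = 2*t^2/3 + 8*x^5:
  f_t(t,x)  = 4*t/3
  f_x(t,x)  = 40*x^4
  f_xx(t,x) = 160*x^3
Assemble drift = f_t + (1/2) f_xx = 4*t/3 + 80*x^3 and diffusion = f_x = 40*x^4. Substituting x = B_t:
  d(8*B_t^5 + 2*t^2/3) = (80*B_t^3 + 4*t/3) dt + (40*B_t^4) dB_t.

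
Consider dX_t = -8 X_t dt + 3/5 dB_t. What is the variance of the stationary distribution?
lim Var(X_t) = 9/400

The OU SDE dX = -theta X dt + sigma dB admits the integrating factor exp(theta t): d(exp(theta t) X_t) = sigma exp(theta t) dB_t. Integrating from 0 to t gives X_t = x_0 * exp(-theta t) + sigma * int_0^t exp(-theta (t-s)) dB_s for any initial x_0. The Itô integral has variance (by the Itô isometry) sigma^2 * int_0^t exp(-2 theta (t - s)) ds = sigma^2 * (1 - exp(-2 theta t)) / (2 theta), independent of x_0.
With theta = 8, sigma = 3/5:
  Var(X_t) = (3/5)^2 * (1 - exp(-2*8 t)) / (2 * 8) = 9/400 - 9*exp(-16*t)/400.
As t -> infinity, exp(-2*8 t) -> 0, so the stationary variance is sigma^2 / (2 theta) = 9/400.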